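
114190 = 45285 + 68905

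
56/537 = 56/537 = 0.10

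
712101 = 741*961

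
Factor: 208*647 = 2^4*13^1*647^1 = 134576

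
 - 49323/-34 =49323/34 = 1450.68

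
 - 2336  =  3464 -5800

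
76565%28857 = 18851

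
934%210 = 94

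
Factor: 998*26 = 2^2 * 13^1*499^1=25948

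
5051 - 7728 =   -  2677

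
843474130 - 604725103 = 238749027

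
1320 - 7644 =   -  6324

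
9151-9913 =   -  762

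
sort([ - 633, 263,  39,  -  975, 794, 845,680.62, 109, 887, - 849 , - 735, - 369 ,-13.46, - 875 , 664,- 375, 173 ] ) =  [ - 975, - 875, - 849,-735, - 633, - 375, - 369, - 13.46,39,109, 173,263, 664,680.62, 794,845,887 ] 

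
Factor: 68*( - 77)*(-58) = 2^3  *7^1*11^1*17^1*29^1=303688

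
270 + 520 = 790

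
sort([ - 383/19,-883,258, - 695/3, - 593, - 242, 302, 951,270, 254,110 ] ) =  [ - 883,  -  593, - 242, - 695/3 , - 383/19 , 110,254,258, 270 , 302,951 ] 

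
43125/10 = 4312+1/2= 4312.50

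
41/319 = 41/319  =  0.13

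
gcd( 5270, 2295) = 85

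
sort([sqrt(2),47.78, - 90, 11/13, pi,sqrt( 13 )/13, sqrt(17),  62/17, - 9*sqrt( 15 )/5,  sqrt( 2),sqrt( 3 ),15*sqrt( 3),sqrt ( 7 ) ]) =[-90 , - 9*sqrt ( 15)/5,sqrt( 13 ) /13, 11/13,sqrt(2),sqrt(2) , sqrt(3 ),sqrt ( 7),pi,62/17,sqrt(17),15 * sqrt(3), 47.78 ]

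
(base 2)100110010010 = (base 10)2450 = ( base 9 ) 3322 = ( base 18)7A2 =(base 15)AD5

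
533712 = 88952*6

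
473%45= 23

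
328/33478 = 164/16739 =0.01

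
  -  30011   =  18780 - 48791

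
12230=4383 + 7847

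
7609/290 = 7609/290 = 26.24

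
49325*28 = 1381100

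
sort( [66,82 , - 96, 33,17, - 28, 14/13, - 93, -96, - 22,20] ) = [-96,-96,  -  93, - 28 ,  -  22,14/13,17,  20,  33, 66,82]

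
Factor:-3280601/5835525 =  - 3^(-1)*5^(-2 ) * 29^(-1 )*563^1*2683^(-1) * 5827^1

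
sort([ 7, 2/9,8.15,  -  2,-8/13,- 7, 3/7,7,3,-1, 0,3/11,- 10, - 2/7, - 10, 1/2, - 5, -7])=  [ - 10 ,  -  10, - 7, - 7,-5 ,  -  2,-1,  -  8/13,- 2/7,0,2/9,  3/11,3/7, 1/2, 3 , 7,7,  8.15]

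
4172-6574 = -2402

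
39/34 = 39/34 = 1.15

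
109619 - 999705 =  - 890086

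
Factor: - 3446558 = - 2^1 *821^1*2099^1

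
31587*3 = 94761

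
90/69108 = 15/11518 = 0.00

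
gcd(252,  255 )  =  3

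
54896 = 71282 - 16386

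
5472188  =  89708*61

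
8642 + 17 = 8659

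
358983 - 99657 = 259326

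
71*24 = 1704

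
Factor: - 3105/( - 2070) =2^( - 1) *3^1 = 3/2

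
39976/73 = 547+45/73 = 547.62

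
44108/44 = 1002 +5/11 = 1002.45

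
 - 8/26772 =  - 1+ 6691/6693  =  - 0.00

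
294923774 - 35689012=259234762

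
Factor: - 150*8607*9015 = -2^1*3^3*5^3*19^1*151^1*601^1 = - 11638815750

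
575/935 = 115/187 = 0.61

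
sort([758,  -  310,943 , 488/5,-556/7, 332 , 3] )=[ - 310,-556/7 , 3  ,  488/5, 332, 758,943] 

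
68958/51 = 1352 + 2/17=1352.12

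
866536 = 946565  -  80029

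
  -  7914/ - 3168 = 2 +263/528= 2.50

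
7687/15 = 512 + 7/15= 512.47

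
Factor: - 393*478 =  - 187854  =  - 2^1*3^1 * 131^1*239^1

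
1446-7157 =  - 5711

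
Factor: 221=13^1*17^1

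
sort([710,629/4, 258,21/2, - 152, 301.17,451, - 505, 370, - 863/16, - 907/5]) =[ - 505,- 907/5, - 152, - 863/16, 21/2, 629/4,  258,301.17,370, 451, 710]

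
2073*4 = 8292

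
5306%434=98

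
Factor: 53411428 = 2^2 * 7^1*23^1*197^1*421^1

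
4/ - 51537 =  - 4/51537 = - 0.00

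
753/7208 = 753/7208 = 0.10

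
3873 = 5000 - 1127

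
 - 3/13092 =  - 1/4364= - 0.00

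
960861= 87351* 11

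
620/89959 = 620/89959 = 0.01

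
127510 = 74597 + 52913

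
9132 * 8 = 73056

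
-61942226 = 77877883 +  - 139820109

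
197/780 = 197/780 = 0.25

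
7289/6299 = 7289/6299 = 1.16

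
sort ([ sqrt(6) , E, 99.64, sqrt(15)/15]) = [ sqrt ( 15)/15,  sqrt(6 ) , E, 99.64] 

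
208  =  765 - 557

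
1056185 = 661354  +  394831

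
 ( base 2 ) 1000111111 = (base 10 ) 575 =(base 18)1dh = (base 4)20333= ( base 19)1B5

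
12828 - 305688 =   -  292860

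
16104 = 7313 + 8791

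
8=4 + 4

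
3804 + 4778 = 8582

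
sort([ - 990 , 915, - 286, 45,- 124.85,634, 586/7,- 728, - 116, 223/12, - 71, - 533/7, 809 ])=[-990, - 728,- 286, - 124.85, - 116,-533/7, - 71,  223/12,45,586/7,634, 809,915 ]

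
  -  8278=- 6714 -1564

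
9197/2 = 4598 + 1/2 = 4598.50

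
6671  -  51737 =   -  45066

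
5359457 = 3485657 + 1873800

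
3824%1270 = 14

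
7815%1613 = 1363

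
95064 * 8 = 760512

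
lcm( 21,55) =1155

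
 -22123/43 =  - 22123/43  =  -  514.49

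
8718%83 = 3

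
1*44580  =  44580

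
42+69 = 111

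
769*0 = 0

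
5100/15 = 340 = 340.00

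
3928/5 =3928/5=785.60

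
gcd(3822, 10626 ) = 42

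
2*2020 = 4040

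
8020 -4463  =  3557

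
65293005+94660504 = 159953509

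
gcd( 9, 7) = 1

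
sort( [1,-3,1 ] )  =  [ - 3,1, 1 ]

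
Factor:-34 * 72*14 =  - 2^5 *3^2*7^1*17^1 = -34272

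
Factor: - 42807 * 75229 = - 3220327803 = -3^1 *7^1*11^1*19^1*751^1 * 977^1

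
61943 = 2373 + 59570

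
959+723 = 1682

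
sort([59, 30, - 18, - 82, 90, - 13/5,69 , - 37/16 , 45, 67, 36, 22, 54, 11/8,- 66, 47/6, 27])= [ - 82 , - 66,- 18, - 13/5,-37/16,11/8, 47/6, 22, 27,30,  36, 45, 54,  59,67,69, 90]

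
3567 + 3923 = 7490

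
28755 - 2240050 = -2211295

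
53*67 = 3551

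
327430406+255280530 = 582710936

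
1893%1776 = 117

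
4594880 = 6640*692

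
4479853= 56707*79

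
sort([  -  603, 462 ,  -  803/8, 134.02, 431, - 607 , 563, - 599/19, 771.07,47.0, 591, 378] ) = [ - 607,-603, - 803/8,-599/19,  47.0, 134.02, 378, 431,462,563, 591, 771.07]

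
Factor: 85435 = 5^1*7^1*2441^1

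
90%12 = 6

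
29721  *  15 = 445815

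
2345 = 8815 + - 6470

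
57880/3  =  57880/3 = 19293.33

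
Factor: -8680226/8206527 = -2^1*3^ ( - 1)*7^( - 1 )*19^1*593^ ( - 1)*659^ ( - 1)*228427^1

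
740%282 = 176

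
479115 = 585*819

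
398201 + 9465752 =9863953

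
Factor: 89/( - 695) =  - 5^( - 1)*89^1 * 139^( - 1) 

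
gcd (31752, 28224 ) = 3528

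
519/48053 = 519/48053=0.01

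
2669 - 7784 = -5115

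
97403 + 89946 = 187349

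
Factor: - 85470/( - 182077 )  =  330/703 = 2^1* 3^1 *5^1*11^1 * 19^( - 1) * 37^( - 1)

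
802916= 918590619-917787703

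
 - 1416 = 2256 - 3672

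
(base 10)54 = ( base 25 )24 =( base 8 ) 66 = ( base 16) 36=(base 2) 110110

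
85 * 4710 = 400350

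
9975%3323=6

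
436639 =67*6517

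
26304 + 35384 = 61688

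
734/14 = 367/7=52.43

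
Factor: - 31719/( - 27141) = 97/83 =83^ ( - 1)*97^1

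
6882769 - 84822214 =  - 77939445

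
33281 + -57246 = -23965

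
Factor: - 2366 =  - 2^1 * 7^1*13^2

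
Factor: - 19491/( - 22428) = 2^( - 2) * 3^( - 1) * 7^( - 1)*73^1 = 73/84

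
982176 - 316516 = 665660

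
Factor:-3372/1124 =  - 3^1 = - 3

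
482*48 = 23136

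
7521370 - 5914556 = 1606814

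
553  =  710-157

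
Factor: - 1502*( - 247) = 370994 = 2^1*13^1*19^1*751^1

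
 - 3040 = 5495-8535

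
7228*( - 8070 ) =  - 58329960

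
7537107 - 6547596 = 989511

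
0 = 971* 0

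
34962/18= 5827/3 =1942.33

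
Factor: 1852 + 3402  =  5254=   2^1*37^1*71^1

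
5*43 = 215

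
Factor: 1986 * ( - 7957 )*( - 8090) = 127843050180= 2^2*3^1*5^1*73^1*109^1*331^1*809^1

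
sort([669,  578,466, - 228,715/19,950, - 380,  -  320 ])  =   [-380, - 320, - 228, 715/19,466, 578, 669,950]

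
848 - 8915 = -8067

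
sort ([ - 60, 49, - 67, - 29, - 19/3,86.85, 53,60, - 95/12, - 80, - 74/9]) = [-80, - 67,-60, - 29 , - 74/9, - 95/12,-19/3,49 , 53, 60,  86.85]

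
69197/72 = 961  +  5/72=961.07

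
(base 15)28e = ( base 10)584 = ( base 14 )2da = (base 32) i8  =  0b1001001000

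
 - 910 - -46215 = 45305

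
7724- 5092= 2632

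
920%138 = 92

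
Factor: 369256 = 2^3*101^1*457^1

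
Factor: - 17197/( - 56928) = 2^(  -  5)*3^( - 1)*29^1 = 29/96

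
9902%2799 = 1505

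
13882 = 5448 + 8434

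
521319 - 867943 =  - 346624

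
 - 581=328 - 909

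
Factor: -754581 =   -  3^1*251527^1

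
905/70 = 181/14 = 12.93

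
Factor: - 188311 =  - 188311^1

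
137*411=56307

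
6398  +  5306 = 11704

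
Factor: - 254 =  -2^1*127^1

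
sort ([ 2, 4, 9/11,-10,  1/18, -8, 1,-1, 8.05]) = [-10, - 8, - 1,1/18,9/11,1,2,4, 8.05] 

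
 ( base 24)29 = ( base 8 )71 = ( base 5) 212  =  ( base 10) 57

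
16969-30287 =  - 13318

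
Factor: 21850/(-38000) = -23/40 = - 2^( - 3)*5^( - 1) * 23^1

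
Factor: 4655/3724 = 5/4 = 2^( - 2)*5^1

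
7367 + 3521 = 10888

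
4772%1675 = 1422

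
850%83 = 20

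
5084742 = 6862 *741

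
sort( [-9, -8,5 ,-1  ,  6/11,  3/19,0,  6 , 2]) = [ - 9,  -  8,-1, 0,3/19,6/11,2,5, 6 ]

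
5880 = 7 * 840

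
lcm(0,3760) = 0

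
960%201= 156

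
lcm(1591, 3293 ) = 141599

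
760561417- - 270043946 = 1030605363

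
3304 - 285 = 3019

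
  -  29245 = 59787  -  89032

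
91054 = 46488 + 44566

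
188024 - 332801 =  - 144777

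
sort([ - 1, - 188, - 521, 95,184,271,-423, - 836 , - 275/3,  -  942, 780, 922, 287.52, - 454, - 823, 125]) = [  -  942, - 836, - 823, - 521,  -  454, - 423, - 188, - 275/3, - 1,95,125,  184, 271, 287.52, 780,922]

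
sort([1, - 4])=[ - 4,1]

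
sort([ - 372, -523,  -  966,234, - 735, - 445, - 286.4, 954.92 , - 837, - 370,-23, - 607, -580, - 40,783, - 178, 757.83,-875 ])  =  [ - 966, - 875, - 837, - 735, - 607, - 580, - 523, - 445, - 372, - 370,-286.4, - 178, - 40, - 23,234,757.83, 783, 954.92 ] 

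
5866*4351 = 25522966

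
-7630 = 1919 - 9549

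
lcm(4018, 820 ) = 40180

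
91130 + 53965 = 145095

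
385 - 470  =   - 85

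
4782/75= 63 + 19/25= 63.76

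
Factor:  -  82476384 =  -2^5*3^1*17^1*97^1*521^1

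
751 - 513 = 238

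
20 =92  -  72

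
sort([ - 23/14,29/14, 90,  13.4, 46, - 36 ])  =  [ - 36, - 23/14, 29/14,13.4,46, 90]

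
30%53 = 30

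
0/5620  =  0 = 0.00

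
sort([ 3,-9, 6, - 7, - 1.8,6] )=[  -  9,-7,-1.8,3 , 6, 6 ]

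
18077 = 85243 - 67166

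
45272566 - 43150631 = 2121935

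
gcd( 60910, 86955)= 5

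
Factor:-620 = - 2^2*5^1*31^1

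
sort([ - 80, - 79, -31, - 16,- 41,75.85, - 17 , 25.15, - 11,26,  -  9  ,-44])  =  [ - 80, - 79, - 44, - 41, -31, - 17, - 16,  -  11, - 9,25.15,26, 75.85 ]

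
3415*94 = 321010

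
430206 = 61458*7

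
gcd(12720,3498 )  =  318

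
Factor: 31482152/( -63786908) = -2^1*13^1 * 263^1*1151^1*15946727^( - 1) = - 7870538/15946727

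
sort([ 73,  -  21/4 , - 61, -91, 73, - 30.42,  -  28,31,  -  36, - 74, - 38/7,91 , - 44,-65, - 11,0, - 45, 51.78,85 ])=[ - 91, - 74,  -  65,-61, - 45  , - 44, - 36 , - 30.42 , - 28, - 11, - 38/7,- 21/4,  0 , 31, 51.78  ,  73,73,  85 , 91] 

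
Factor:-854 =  - 2^1*7^1*61^1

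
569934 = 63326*9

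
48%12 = 0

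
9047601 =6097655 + 2949946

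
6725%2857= 1011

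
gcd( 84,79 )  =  1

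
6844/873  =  7 + 733/873 = 7.84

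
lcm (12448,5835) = 186720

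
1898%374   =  28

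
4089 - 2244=1845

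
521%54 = 35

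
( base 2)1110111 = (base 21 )5e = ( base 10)119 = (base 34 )3H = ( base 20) 5j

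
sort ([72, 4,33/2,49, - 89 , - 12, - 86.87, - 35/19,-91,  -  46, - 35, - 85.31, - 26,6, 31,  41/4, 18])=[ - 91, - 89 , - 86.87, - 85.31, - 46, - 35, - 26, - 12 ,-35/19, 4,6 , 41/4,33/2 , 18, 31,49 , 72]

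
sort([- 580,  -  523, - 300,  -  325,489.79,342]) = [ - 580,- 523,-325,-300,342, 489.79 ] 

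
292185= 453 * 645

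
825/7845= 55/523 = 0.11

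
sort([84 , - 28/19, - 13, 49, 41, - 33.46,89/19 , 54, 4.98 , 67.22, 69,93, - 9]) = [ - 33.46, - 13, - 9  ,-28/19 , 89/19  ,  4.98,  41,49,54, 67.22,69 , 84, 93 ] 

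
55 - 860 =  - 805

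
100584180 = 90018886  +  10565294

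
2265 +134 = 2399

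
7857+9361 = 17218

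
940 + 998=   1938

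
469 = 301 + 168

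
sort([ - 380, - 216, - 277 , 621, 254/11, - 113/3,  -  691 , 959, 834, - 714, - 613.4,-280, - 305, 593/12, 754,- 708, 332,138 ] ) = [ - 714,- 708, - 691, - 613.4, - 380, - 305, - 280, - 277,-216, - 113/3,254/11, 593/12,138 , 332, 621, 754,834,959 ] 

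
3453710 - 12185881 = -8732171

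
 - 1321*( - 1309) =1729189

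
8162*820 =6692840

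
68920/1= 68920 = 68920.00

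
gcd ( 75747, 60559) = 1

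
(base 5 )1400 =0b11100001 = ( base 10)225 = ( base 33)6r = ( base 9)270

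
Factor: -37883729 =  - 13^1*2914133^1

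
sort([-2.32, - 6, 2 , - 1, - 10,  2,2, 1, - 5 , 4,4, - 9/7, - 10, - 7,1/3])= [ - 10,-10, - 7, - 6, - 5, - 2.32, - 9/7, - 1,1/3, 1,  2,2,2,4, 4] 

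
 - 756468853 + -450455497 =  - 1206924350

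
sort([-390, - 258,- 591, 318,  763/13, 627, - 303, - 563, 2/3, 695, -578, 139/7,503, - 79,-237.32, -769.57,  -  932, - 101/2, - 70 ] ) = [-932, - 769.57,-591,-578, - 563,- 390, - 303, - 258,  -  237.32,- 79 , - 70, - 101/2,2/3, 139/7, 763/13, 318, 503, 627, 695]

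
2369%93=44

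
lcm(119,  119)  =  119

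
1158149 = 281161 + 876988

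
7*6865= 48055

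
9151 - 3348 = 5803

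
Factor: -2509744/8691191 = - 2^4*17^1 * 31^ (-1)*491^( - 1 )*571^( - 1) * 9227^1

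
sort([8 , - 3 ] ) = [ - 3,8 ] 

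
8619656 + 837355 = 9457011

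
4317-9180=-4863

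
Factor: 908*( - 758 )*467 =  - 2^3*227^1*379^1*467^1 = - 321419288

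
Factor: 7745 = 5^1*1549^1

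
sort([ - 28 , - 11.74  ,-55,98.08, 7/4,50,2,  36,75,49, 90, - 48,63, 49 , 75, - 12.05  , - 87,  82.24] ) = [ - 87,  -  55, - 48,- 28, - 12.05,-11.74, 7/4,2, 36,49 , 49, 50, 63, 75, 75, 82.24,90,  98.08 ] 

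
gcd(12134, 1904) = 2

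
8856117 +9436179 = 18292296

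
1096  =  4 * 274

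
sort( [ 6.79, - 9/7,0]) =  [-9/7,0, 6.79 ] 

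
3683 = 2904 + 779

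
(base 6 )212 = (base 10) 80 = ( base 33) 2E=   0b1010000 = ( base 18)48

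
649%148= 57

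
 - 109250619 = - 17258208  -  91992411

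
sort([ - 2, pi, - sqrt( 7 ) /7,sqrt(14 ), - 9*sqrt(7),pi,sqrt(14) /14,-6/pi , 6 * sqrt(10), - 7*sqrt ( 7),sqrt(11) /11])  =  [ - 9 * sqrt(7 ),  -  7 * sqrt(7), - 2 , - 6/pi, - sqrt(7)/7,sqrt(14)/14, sqrt( 11 ) /11,pi,  pi, sqrt(14),6 *sqrt(10 )]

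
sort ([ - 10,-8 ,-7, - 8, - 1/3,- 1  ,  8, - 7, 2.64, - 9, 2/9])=[ - 10,  -  9, - 8, - 8, - 7, - 7,- 1, - 1/3, 2/9, 2.64, 8 ]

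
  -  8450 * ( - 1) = 8450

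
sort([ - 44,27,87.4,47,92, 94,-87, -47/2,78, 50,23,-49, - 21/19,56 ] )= [ - 87, -49, - 44, - 47/2, - 21/19,23, 27,47,50,56,78, 87.4,92, 94]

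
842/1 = 842 = 842.00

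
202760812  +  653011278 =855772090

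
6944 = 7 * 992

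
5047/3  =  1682  +  1/3 = 1682.33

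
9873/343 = 28 + 269/343 = 28.78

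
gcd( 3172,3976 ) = 4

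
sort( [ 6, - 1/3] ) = [ -1/3,6]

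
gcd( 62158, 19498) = 2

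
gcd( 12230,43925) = 5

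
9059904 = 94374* 96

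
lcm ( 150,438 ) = 10950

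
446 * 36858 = 16438668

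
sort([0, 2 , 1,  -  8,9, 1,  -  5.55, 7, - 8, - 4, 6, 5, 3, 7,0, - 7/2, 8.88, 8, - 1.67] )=[ - 8, - 8,-5.55, - 4, - 7/2,  -  1.67, 0, 0, 1, 1, 2,3,5, 6 , 7, 7,8, 8.88, 9]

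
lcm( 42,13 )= 546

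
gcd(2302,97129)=1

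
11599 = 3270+8329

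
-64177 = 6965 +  - 71142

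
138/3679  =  138/3679 = 0.04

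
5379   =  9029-3650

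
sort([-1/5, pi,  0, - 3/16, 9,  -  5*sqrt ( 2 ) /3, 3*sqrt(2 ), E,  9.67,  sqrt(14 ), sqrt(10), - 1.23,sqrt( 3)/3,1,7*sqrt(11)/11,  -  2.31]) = [ - 5*sqrt(2 ) /3, - 2.31, - 1.23, - 1/5, - 3/16,0,sqrt( 3 ) /3, 1, 7*sqrt( 11)/11 , E, pi, sqrt(10),sqrt(14),3*sqrt( 2 ),9,  9.67]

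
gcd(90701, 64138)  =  1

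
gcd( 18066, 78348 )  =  6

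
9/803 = 9/803= 0.01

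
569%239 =91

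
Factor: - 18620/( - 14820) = 3^(  -  1 )*7^2 * 13^( - 1 ) =49/39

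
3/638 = 3/638 = 0.00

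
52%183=52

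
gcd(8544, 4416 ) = 96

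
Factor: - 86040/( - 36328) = 3^2*5^1 * 19^( - 1 ) = 45/19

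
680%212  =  44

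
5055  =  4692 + 363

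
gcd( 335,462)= 1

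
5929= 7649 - 1720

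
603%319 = 284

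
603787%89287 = 68065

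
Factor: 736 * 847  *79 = 2^5*7^1* 11^2*23^1*79^1 = 49247968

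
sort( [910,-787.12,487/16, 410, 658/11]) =[ - 787.12,487/16, 658/11,410, 910 ]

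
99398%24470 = 1518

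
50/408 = 25/204 = 0.12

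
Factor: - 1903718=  - 2^1*951859^1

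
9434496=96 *98276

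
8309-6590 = 1719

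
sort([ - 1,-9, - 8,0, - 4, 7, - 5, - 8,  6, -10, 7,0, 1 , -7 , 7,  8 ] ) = [-10, - 9, - 8, - 8,-7,-5, - 4,-1,  0,0, 1, 6 , 7,7,  7, 8]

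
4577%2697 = 1880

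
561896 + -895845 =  - 333949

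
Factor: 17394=2^1*3^1*13^1 *223^1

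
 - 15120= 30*(- 504 ) 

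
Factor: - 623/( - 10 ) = 2^( - 1)* 5^( - 1)*7^1*89^1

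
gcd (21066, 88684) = 2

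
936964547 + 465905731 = 1402870278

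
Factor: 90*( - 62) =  - 5580 = -  2^2*3^2*5^1*31^1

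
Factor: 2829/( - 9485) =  - 3^1* 5^( - 1)*7^ ( - 1)*23^1*41^1 * 271^( - 1) 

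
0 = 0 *7280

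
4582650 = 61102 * 75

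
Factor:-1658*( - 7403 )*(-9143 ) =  - 112222772882 = - 2^1  *  11^1*41^1*223^1*673^1 * 829^1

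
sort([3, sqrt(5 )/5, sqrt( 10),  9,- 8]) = [ - 8, sqrt(5) /5, 3, sqrt(10),9]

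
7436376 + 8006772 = 15443148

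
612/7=612/7 = 87.43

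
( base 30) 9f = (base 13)18C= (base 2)100011101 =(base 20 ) E5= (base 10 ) 285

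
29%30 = 29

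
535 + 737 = 1272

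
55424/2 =27712  =  27712.00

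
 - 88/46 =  - 44/23 = - 1.91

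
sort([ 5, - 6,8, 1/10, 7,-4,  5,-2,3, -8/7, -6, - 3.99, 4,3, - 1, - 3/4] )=[ - 6,-6, - 4,-3.99,-2 ,-8/7 , - 1, - 3/4 , 1/10,3, 3 , 4,5,5, 7,8] 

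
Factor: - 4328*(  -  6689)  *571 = 16530445432 =2^3 * 541^1*571^1*6689^1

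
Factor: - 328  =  -2^3*41^1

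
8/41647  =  8/41647=0.00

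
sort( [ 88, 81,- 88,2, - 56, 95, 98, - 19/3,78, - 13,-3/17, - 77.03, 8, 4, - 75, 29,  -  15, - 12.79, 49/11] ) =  [-88, - 77.03, - 75,- 56,  -  15, - 13, - 12.79, - 19/3, - 3/17,2,  4,  49/11, 8, 29, 78, 81, 88,95,98] 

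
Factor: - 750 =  - 2^1*3^1*5^3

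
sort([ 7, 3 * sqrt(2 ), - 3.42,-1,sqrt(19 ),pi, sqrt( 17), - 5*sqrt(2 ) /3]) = [-3.42 , - 5*sqrt(2 )/3, -1, pi, sqrt( 17), 3*sqrt( 2), sqrt (19),7 ]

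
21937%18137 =3800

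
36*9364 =337104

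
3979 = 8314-4335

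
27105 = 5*5421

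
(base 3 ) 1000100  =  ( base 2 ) 1011100010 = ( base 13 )44A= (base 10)738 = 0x2E2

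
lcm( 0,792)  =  0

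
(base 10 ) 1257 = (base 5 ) 20012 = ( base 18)3ff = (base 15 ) 58c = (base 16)4e9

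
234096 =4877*48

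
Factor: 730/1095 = 2^1*3^( - 1)=2/3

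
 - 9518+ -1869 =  - 11387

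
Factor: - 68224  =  -2^7*13^1*41^1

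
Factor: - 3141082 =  - 2^1*7^1*224363^1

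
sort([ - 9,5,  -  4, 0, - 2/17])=[ - 9, - 4,-2/17, 0, 5]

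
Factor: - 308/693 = -2^2* 3^( - 2) = -4/9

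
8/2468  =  2/617=0.00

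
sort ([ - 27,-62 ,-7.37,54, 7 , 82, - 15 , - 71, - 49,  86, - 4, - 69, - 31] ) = [ - 71, - 69,-62, - 49,-31 ,- 27,-15, - 7.37,-4,  7,54 , 82, 86]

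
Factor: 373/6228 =2^( - 2) * 3^( - 2)*173^(-1)*373^1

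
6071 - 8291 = - 2220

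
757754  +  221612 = 979366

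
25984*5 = 129920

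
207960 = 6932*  30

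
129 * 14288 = 1843152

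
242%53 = 30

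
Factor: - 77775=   -  3^1 * 5^2*17^1 * 61^1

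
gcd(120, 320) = 40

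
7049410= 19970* 353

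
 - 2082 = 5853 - 7935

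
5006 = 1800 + 3206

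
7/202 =7/202 =0.03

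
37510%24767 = 12743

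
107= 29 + 78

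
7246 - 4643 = 2603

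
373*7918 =2953414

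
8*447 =3576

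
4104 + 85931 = 90035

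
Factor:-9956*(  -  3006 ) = 29927736 = 2^3*3^2*19^1*131^1*167^1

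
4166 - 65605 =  - 61439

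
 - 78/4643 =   -  78/4643  =  - 0.02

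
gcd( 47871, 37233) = 5319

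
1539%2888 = 1539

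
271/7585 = 271/7585= 0.04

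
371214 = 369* 1006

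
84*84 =7056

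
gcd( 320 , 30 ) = 10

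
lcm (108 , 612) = 1836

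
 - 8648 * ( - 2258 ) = 19527184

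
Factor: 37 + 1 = 2^1*19^1 = 38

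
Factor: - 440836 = -2^2*11^1*43^1*  233^1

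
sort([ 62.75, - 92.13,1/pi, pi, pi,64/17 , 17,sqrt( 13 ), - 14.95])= [ - 92.13, - 14.95, 1/pi, pi,pi, sqrt( 13 ),64/17,17,  62.75 ] 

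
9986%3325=11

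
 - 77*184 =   -  14168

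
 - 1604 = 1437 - 3041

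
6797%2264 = 5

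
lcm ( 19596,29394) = 58788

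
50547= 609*83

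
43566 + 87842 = 131408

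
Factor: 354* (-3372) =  - 2^3*3^2  *59^1 * 281^1 = - 1193688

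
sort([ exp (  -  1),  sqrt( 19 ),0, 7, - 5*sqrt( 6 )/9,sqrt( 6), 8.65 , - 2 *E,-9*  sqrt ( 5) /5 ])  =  [ - 2 * E, - 9*sqrt( 5)/5, - 5*sqrt ( 6 )/9, 0,exp( - 1), sqrt (6 ), sqrt(19 ), 7, 8.65] 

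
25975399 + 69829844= 95805243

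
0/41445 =0 =0.00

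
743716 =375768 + 367948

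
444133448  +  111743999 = 555877447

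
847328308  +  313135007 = 1160463315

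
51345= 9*5705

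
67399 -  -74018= 141417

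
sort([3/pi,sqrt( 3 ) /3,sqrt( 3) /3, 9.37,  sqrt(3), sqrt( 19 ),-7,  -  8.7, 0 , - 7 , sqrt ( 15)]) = [ - 8.7,-7, - 7, 0, sqrt(3)/3,sqrt( 3)/3, 3/pi  ,  sqrt ( 3), sqrt( 15 ),sqrt( 19), 9.37] 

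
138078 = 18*7671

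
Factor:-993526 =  - 2^1*496763^1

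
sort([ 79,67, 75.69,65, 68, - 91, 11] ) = [-91,11, 65,67, 68, 75.69,79 ] 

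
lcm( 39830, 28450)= 199150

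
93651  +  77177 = 170828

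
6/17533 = 6/17533 = 0.00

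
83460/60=1391= 1391.00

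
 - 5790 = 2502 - 8292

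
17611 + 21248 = 38859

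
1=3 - 2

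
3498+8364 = 11862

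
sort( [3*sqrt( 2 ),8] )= [ 3*sqrt(2), 8 ]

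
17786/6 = 2964 + 1/3 = 2964.33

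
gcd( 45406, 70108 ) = 2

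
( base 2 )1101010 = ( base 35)31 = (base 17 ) 64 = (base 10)106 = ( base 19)5B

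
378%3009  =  378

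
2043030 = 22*92865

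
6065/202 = 30+5/202  =  30.02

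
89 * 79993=7119377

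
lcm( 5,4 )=20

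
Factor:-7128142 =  - 2^1*7^1*29^1*97^1*181^1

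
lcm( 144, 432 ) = 432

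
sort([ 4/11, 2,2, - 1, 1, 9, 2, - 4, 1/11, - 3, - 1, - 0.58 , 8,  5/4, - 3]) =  [  -  4, - 3, - 3, - 1, - 1, - 0.58,  1/11 , 4/11,1 , 5/4,2, 2, 2,  8, 9]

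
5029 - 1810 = 3219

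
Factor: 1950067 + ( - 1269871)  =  2^2*3^1  *  11^1*5153^1  =  680196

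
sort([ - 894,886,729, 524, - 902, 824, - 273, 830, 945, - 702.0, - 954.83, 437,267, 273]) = [ - 954.83, - 902, - 894 , -702.0, - 273, 267 , 273,437, 524,729 , 824, 830, 886,945]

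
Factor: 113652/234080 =2^( - 3) * 3^2*5^ (-1)*  19^(-1) * 41^1 = 369/760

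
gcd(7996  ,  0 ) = 7996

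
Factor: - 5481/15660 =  - 7/20 = - 2^( - 2) * 5^( - 1 )* 7^1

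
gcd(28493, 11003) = 1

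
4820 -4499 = 321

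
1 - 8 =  - 7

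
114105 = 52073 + 62032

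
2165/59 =2165/59  =  36.69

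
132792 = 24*5533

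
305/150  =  2 + 1/30=2.03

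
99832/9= 99832/9 =11092.44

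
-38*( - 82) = 3116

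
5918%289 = 138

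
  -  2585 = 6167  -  8752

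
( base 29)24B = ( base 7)5163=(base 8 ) 3421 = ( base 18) 5A9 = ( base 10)1809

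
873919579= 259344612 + 614574967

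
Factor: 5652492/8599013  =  2^2*3^1*471041^1*8599013^(-1)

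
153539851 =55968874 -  - 97570977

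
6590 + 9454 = 16044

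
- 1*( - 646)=646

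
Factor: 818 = 2^1*409^1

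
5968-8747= -2779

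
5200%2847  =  2353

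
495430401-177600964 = 317829437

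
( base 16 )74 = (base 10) 116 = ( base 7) 224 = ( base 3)11022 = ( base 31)3n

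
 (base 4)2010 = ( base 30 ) 4C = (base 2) 10000100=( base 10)132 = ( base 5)1012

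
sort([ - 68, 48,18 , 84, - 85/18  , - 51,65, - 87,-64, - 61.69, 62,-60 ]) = [ - 87,-68 , - 64, - 61.69,-60, - 51,- 85/18, 18, 48, 62, 65, 84 ] 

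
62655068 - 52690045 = 9965023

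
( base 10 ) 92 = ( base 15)62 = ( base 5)332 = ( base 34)2O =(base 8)134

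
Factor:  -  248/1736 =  - 1/7  =  - 7^( - 1 )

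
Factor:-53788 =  - 2^2*7^1*17^1*113^1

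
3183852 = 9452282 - 6268430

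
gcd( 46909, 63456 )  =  1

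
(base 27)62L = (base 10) 4449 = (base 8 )10541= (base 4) 1011201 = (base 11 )3385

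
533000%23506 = 15868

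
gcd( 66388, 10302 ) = 2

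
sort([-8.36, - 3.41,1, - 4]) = [-8.36,-4,  -  3.41, 1]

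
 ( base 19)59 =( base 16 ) 68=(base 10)104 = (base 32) 38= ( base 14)76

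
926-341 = 585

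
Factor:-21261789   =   - 3^2*2362421^1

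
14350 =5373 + 8977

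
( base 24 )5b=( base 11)10a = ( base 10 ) 131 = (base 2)10000011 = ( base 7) 245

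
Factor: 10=2^1*5^1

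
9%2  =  1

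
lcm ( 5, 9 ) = 45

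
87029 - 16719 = 70310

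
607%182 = 61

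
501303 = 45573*11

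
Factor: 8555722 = 2^1* 7^1 * 239^1 * 2557^1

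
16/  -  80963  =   - 1+80947/80963 = - 0.00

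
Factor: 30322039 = 11^1*2756549^1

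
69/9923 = 69/9923  =  0.01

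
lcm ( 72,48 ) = 144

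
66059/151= 66059/151 = 437.48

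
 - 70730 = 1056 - 71786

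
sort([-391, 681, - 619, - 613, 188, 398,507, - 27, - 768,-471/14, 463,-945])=[-945,-768,  -  619 ,-613, - 391, -471/14,-27, 188 , 398,463 , 507, 681]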